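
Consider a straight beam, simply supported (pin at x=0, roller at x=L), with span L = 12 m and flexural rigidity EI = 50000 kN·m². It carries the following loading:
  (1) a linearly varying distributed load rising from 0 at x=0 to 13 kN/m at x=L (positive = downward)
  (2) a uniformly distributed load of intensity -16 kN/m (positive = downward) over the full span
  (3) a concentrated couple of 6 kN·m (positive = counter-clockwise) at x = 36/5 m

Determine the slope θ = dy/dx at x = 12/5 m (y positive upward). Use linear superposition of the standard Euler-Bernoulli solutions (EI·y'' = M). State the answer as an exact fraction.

θ(12/5) = 42513/3906250 rad

Load 1 — triangular load w₀=13 kN/m (0→w₀ over full span):
  θ_1 = -w₀(7L⁴-30L²x²+15x⁴)/(360LEI) = -13·(7·12⁴-30·12²·(12/5)²+15·(12/5)⁴)/(360·12·50000) = -14196/1953125 rad
Load 2 — uniform load w=-16 kN/m over full span:
  θ_2 = -w(L³-6Lx²+4x³)/(24EI) = -(-16)·(12³-6·12·(12/5)²+4·(12/5)³)/(24·50000) = 7128/390625 rad
Load 3 — applied couple M₀=6 kN·m at a=36/5 m (b=L-a=24/5):
  θ_3 = (M₀x²/(2L)+C₁)/EI  [x≤a] with C₁=M₀(3b²-L²)/(6L)=-156/25 = (6·(12/5)²/(2·12)+(-156/25))/50000 = -3/31250 rad
Superposition: θ = Σ θ_i = 42513/3906250 rad ≈ 0.010883 rad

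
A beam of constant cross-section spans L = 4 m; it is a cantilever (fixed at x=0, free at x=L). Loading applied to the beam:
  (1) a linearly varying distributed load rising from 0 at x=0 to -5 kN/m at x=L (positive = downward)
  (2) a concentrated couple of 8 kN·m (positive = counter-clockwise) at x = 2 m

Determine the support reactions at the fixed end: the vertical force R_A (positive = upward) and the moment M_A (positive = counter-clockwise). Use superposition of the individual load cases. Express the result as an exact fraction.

R_A = -10 kN, M_A = -104/3 kN·m

Load 1 — triangular load w₀=-5 kN/m (0→w₀ over full span):
  R_A = w₀L/2 = (-5)·4/2 = -10 kN
  M_A = w₀L²/3 = (-5)·4²/3 = -80/3 kN·m
Load 2 — applied couple M₀=8 kN·m at a=2 m (b=L-a=2):
  R_A = 0 kN
  M_A = -M₀ = -8 kN·m
Superposition: R_A = -10 kN, M_A = -104/3 kN·m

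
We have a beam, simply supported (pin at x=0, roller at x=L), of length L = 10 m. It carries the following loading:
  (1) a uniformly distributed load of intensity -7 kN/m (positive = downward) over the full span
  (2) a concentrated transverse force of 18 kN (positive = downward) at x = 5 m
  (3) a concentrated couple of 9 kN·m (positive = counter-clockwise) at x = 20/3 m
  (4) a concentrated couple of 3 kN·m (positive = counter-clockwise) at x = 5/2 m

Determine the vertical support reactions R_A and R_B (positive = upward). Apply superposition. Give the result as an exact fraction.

Load 1 — uniform load w=-7 kN/m over full span:
  R_A = wL/2 = (-7)·10/2 = -35 kN
  R_B = wL/2 = (-7)·10/2 = -35 kN
Load 2 — point force P=18 kN at a=5 m (b=L-a=5):
  R_A = Pb/L = 18·5/10 = 9 kN
  R_B = Pa/L = 18·5/10 = 9 kN
Load 3 — applied couple M₀=9 kN·m at a=20/3 m (b=L-a=10/3):
  R_A = M₀/L = 9/10 kN
  R_B = -M₀/L = -9/10 kN
Load 4 — applied couple M₀=3 kN·m at a=5/2 m (b=L-a=15/2):
  R_A = M₀/L = 3/10 kN
  R_B = -M₀/L = -3/10 kN
Superposition: R_A = -124/5 kN, R_B = -136/5 kN

R_A = -124/5 kN, R_B = -136/5 kN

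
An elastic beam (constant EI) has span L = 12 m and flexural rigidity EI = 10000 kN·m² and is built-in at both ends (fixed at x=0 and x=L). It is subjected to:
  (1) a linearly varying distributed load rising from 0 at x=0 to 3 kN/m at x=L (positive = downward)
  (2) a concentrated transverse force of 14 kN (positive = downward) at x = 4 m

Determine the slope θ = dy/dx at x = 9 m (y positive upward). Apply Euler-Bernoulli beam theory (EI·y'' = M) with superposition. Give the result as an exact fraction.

θ(9) = 6681/1600000 rad

Load 1 — triangular load w₀=3 kN/m (0→w₀ over full span):
  θ_1 = -w₀(2x(L-x)(L-2x)(x+2L)+x²(L-x)²)/(120LEI) = -3·(2·9·(12-9)·(12-2·9)·(9+2·12)+9²·(12-9)²)/(120·12·10000) = 3321/1600000 rad
Load 2 — point force P=14 kN at a=4 m (b=L-a=8):
  θ_2 = Pa²(L-x)(2bL-(3b+a)(L-x))/(2L³EI)  [x>a] = 14·4²·(12-9)·(2·8·12-(3·8+4)·(12-9))/(2·12³·10000) = 21/10000 rad
Superposition: θ = Σ θ_i = 6681/1600000 rad ≈ 0.004176 rad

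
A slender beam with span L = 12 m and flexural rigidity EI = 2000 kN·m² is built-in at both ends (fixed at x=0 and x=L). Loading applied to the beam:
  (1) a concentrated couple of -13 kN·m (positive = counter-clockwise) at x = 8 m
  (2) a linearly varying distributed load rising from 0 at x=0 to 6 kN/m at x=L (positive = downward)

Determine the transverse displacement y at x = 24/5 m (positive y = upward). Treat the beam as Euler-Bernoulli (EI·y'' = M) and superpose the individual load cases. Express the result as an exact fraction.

y(24/5) = -117218/1953125 m

Load 1 — applied couple M₀=-13 kN·m at a=8 m (b=L-a=4):
  y_1 = (R_Ax³/6 - M_Ax²/2)/EI  [x≤a] with R_A=-13/9, M_A=-13/3 = ((-13/9)·(24/5)³/6 - (-13/3)·(24/5)²/2)/2000 = 182/15625 m
Load 2 — triangular load w₀=6 kN/m (0→w₀ over full span):
  y_2 = -w₀x²(L-x)²(x+2L)/(120LEI) = -6·(24/5)²·(12-(24/5))²·((24/5)+2·12)/(120·12·2000) = -139968/1953125 m
Superposition: y = Σ y_i = -117218/1953125 m ≈ -0.060016 m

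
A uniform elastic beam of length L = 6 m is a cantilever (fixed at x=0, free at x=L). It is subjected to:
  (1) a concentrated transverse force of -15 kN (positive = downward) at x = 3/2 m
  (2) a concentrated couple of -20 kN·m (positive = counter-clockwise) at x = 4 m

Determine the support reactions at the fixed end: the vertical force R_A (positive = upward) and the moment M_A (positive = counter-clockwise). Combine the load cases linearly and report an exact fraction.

Load 1 — point force P=-15 kN at a=3/2 m (b=L-a=9/2):
  R_A = P = (-15) = -15 kN
  M_A = Pa = (-15)·(3/2) = -45/2 kN·m
Load 2 — applied couple M₀=-20 kN·m at a=4 m (b=L-a=2):
  R_A = 0 kN
  M_A = -M₀ = -(-20) = 20 kN·m
Superposition: R_A = -15 kN, M_A = -5/2 kN·m

R_A = -15 kN, M_A = -5/2 kN·m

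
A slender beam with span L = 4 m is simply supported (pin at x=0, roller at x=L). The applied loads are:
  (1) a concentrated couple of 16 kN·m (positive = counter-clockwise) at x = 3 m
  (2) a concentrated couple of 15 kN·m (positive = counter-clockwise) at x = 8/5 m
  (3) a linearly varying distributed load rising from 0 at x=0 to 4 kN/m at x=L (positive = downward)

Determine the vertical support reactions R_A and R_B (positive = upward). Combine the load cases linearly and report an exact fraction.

R_A = 125/12 kN, R_B = -29/12 kN

Load 1 — applied couple M₀=16 kN·m at a=3 m (b=L-a=1):
  R_A = M₀/L = 16/4 = 4 kN
  R_B = -M₀/L = -16/4 = -4 kN
Load 2 — applied couple M₀=15 kN·m at a=8/5 m (b=L-a=12/5):
  R_A = M₀/L = 15/4 kN
  R_B = -M₀/L = -15/4 kN
Load 3 — triangular load w₀=4 kN/m (0→w₀ over full span):
  R_A = w₀L/6 = 4·4/6 = 8/3 kN
  R_B = w₀L/3 = 4·4/3 = 16/3 kN
Superposition: R_A = 125/12 kN, R_B = -29/12 kN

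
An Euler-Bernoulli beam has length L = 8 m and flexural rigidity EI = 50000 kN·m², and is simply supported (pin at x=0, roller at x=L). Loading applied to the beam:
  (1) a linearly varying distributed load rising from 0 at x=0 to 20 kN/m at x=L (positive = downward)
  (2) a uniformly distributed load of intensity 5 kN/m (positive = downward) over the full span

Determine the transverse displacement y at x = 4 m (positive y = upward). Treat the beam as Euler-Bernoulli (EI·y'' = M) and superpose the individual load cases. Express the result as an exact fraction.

y(4) = -2/125 m

Load 1 — triangular load w₀=20 kN/m (0→w₀ over full span):
  y_1 = -w₀x(7L⁴-10L²x²+3x⁴)/(360LEI) = -20·4·(7·8⁴-10·8²·4²+3·4⁴)/(360·8·50000) = -4/375 m
Load 2 — uniform load w=5 kN/m over full span:
  y_2 = -wx(L³-2Lx²+x³)/(24EI) = -5·4·(8³-2·8·4²+4³)/(24·50000) = -2/375 m
Superposition: y = Σ y_i = -2/125 m ≈ -0.016000 m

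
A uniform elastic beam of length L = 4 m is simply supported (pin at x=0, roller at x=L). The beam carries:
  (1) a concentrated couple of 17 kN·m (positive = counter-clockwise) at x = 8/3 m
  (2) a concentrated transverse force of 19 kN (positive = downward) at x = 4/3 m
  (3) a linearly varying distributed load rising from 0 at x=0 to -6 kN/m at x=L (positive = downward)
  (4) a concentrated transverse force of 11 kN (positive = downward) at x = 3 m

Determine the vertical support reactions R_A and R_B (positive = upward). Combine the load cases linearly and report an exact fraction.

Load 1 — applied couple M₀=17 kN·m at a=8/3 m (b=L-a=4/3):
  R_A = M₀/L = 17/4 kN
  R_B = -M₀/L = -17/4 kN
Load 2 — point force P=19 kN at a=4/3 m (b=L-a=8/3):
  R_A = Pb/L = 19·(8/3)/4 = 38/3 kN
  R_B = Pa/L = 19·(4/3)/4 = 19/3 kN
Load 3 — triangular load w₀=-6 kN/m (0→w₀ over full span):
  R_A = w₀L/6 = (-6)·4/6 = -4 kN
  R_B = w₀L/3 = (-6)·4/3 = -8 kN
Load 4 — point force P=11 kN at a=3 m (b=L-a=1):
  R_A = Pb/L = 11·1/4 = 11/4 kN
  R_B = Pa/L = 11·3/4 = 33/4 kN
Superposition: R_A = 47/3 kN, R_B = 7/3 kN

R_A = 47/3 kN, R_B = 7/3 kN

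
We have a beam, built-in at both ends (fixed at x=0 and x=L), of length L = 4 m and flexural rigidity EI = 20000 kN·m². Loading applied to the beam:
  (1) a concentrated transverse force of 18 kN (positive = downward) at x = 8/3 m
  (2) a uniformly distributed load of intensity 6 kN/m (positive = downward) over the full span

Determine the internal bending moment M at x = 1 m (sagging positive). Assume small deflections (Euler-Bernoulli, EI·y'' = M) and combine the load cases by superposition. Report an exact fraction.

Load 1 — point force P=18 kN at a=8/3 m (b=L-a=4/3):
  M_1 = Pb²(3a+b)x/L³ - Pab²/L²  [x≤a] = 18·(4/3)²·(3·(8/3)+(4/3))·1/4³ - 18·(8/3)·(4/3)²/4² = -2/3 kN·m
Load 2 — uniform load w=6 kN/m over full span:
  M_2 = wLx/2 - wL²/12 - wx²/2 = 6·4·1/2 - 6·4²/12 - 6·1²/2 = 1 kN·m
Superposition: M = Σ M_i = 1/3 kN·m ≈ 0.333333 kN·m

M(1) = 1/3 kN·m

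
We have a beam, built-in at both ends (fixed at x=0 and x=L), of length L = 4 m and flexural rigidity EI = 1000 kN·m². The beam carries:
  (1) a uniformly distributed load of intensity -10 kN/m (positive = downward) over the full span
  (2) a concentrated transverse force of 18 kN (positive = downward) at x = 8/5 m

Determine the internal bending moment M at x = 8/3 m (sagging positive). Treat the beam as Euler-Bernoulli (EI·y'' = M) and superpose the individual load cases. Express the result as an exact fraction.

M(8/3) = -3272/1125 kN·m

Load 1 — uniform load w=-10 kN/m over full span:
  M_1 = wLx/2 - wL²/12 - wx²/2 = (-10)·4·(8/3)/2 - (-10)·4²/12 - (-10)·(8/3)²/2 = -40/9 kN·m
Load 2 — point force P=18 kN at a=8/5 m (b=L-a=12/5):
  M_2 = Pa²(a+3b)(L-x)/L³ - Pa²b/L²  [x>a] = 18·(8/5)²·((8/5)+3·(12/5))·(4-(8/3))/4³ - 18·(8/5)²·(12/5)/4² = 192/125 kN·m
Superposition: M = Σ M_i = -3272/1125 kN·m ≈ -2.908444 kN·m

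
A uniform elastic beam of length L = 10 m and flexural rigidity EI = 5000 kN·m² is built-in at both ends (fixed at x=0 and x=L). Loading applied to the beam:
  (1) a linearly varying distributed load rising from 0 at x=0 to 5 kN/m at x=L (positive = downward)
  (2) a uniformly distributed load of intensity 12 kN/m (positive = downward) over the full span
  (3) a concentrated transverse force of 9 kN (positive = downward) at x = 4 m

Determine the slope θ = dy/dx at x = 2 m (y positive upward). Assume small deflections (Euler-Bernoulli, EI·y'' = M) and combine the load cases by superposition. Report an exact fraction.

θ(2) = -24173/937500 rad

Load 1 — triangular load w₀=5 kN/m (0→w₀ over full span):
  θ_1 = -w₀(2x(L-x)(L-2x)(x+2L)+x²(L-x)²)/(120LEI) = -5·(2·2·(10-2)·(10-2·2)·(2+2·10)+2²·(10-2)²)/(120·10·5000) = -7/1875 rad
Load 2 — uniform load w=12 kN/m over full span:
  θ_2 = -wx(L-x)(L-2x)/(12EI) = -12·2·(10-2)·(10-2·2)/(12·5000) = -12/625 rad
Load 3 — point force P=9 kN at a=4 m (b=L-a=6):
  θ_3 = -Pb²x(2aL-(3a+b)x)/(2L³EI)  [x≤a] = -9·6²·2·(2·4·10-(3·4+6)·2)/(2·10³·5000) = -891/312500 rad
Superposition: θ = Σ θ_i = -24173/937500 rad ≈ -0.025785 rad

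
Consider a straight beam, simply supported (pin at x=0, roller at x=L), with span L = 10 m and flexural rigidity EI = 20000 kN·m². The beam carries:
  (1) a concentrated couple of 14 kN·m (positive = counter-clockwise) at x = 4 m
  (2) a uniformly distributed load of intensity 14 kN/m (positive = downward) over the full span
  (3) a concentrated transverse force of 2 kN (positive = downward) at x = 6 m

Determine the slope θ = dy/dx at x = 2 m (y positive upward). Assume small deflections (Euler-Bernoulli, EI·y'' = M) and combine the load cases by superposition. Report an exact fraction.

Load 1 — applied couple M₀=14 kN·m at a=4 m (b=L-a=6):
  θ_1 = (M₀x²/(2L)+C₁)/EI  [x≤a] with C₁=M₀(3b²-L²)/(6L)=28/15 = (14·2²/(2·10)+(28/15))/20000 = 7/30000 rad
Load 2 — uniform load w=14 kN/m over full span:
  θ_2 = -w(L³-6Lx²+4x³)/(24EI) = -14·(10³-6·10·2²+4·2³)/(24·20000) = -231/10000 rad
Load 3 — point force P=2 kN at a=6 m (b=L-a=4):
  θ_3 = -Pb(L²-b²-3x²)/(6LEI)  [x≤a] = -2·4·(10²-4²-3·2²)/(6·10·20000) = -3/6250 rad
Superposition: θ = Σ θ_i = -1751/75000 rad ≈ -0.023347 rad

θ(2) = -1751/75000 rad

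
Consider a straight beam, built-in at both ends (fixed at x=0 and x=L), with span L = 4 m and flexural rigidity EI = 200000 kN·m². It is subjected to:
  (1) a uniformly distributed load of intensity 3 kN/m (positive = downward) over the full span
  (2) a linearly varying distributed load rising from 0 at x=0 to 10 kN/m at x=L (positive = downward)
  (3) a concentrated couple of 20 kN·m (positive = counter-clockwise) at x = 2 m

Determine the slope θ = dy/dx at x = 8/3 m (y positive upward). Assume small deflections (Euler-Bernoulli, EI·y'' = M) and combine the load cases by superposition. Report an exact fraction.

Load 1 — uniform load w=3 kN/m over full span:
  θ_1 = -wx(L-x)(L-2x)/(12EI) = -3·(8/3)·(4-(8/3))·(4-2·(8/3))/(12·200000) = 1/168750 rad
Load 2 — triangular load w₀=10 kN/m (0→w₀ over full span):
  θ_2 = -w₀(2x(L-x)(L-2x)(x+2L)+x²(L-x)²)/(120LEI) = -10·(2·(8/3)·(4-(8/3))·(4-2·(8/3))·((8/3)+2·4)+(8/3)²·(4-(8/3))²)/(120·4·200000) = 7/759375 rad
Load 3 — applied couple M₀=20 kN·m at a=2 m (b=L-a=2):
  θ_3 = (R_Ax²/2 - M_Ax - M₀(x-a))/EI  [x>a] with R_A=15/2, M_A=5 = ((15/2)·(8/3)²/2 - 5·(8/3) - 20·((8/3)-2))/200000 = 0 rad
Superposition: θ = Σ θ_i = 23/1518750 rad ≈ 0.000015 rad

θ(8/3) = 23/1518750 rad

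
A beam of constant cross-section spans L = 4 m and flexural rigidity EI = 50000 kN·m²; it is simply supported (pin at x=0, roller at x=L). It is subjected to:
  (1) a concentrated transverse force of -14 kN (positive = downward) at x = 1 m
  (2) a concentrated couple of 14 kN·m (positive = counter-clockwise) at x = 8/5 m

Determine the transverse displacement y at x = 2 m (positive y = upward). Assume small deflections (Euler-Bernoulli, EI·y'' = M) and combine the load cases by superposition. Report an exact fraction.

Load 1 — point force P=-14 kN at a=1 m (b=L-a=3):
  y_1 = -Pa(L-x)(2Lx-a²-x²)/(6LEI)  [x>a] = -(-14)·1·(4-2)·(2·4·2-1²-2²)/(6·4·50000) = 77/300000 m
Load 2 — applied couple M₀=14 kN·m at a=8/5 m (b=L-a=12/5):
  y_2 = (M₀x³/(6L)-M₀(x-a)²/2+C₁x)/EI  [x>a] with C₁=M₀(3b²-L²)/(6L)=56/75 = (14·2³/(6·4)-14·(2-(8/5))²/2+(56/75)·2)/50000 = 63/625000 m
Superposition: y = Σ y_i = 2681/7500000 m ≈ 0.000357 m

y(2) = 2681/7500000 m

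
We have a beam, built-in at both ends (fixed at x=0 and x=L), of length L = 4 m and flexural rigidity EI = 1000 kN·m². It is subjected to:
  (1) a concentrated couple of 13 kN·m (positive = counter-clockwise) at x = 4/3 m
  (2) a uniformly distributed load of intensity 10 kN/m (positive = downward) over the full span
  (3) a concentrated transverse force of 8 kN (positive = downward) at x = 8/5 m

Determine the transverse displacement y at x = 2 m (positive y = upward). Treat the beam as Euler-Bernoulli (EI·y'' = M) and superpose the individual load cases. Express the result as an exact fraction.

y(2) = -3469/562500 m

Load 1 — applied couple M₀=13 kN·m at a=4/3 m (b=L-a=8/3):
  y_1 = (R_Ax³/6 - M_Ax²/2 - M₀(x-a)²/2)/EI  [x>a] with R_A=13/3, M_A=0 = ((13/3)·2³/6 - 0·2²/2 - 13·(2-(4/3))²/2)/1000 = 13/4500 m
Load 2 — uniform load w=10 kN/m over full span:
  y_2 = -wx²(L-x)²/(24EI) = -10·2²·(4-2)²/(24·1000) = -1/150 m
Load 3 — point force P=8 kN at a=8/5 m (b=L-a=12/5):
  y_3 = -Pa²(L-x)²(3bL-(3b+a)(L-x))/(6L³EI)  [x>a] = -8·(8/5)²·(4-2)²·(3·(12/5)·4-(3·(12/5)+(8/5))·(4-2))/(6·4³·1000) = -112/46875 m
Superposition: y = Σ y_i = -3469/562500 m ≈ -0.006167 m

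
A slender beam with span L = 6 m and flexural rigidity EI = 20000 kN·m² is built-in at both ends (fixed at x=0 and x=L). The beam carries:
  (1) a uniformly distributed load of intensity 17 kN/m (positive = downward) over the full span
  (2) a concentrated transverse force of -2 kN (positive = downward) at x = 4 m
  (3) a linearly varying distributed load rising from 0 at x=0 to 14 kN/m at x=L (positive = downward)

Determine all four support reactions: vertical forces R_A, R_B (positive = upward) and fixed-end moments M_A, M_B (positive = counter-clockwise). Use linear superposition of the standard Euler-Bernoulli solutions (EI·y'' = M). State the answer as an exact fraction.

R_A = 8516/135 kN, M_A = 3011/45 kN·m, R_B = 10654/135 kN, M_B = -3349/45 kN·m

Load 1 — uniform load w=17 kN/m over full span:
  R_A = wL/2 = 17·6/2 = 51 kN
  M_A = wL²/12 = 17·6²/12 = 51 kN·m
  R_B = wL/2 = 17·6/2 = 51 kN
  M_B = -wL²/12 = -17·6²/12 = -51 kN·m
Load 2 — point force P=-2 kN at a=4 m (b=L-a=2):
  R_A = Pb²(3a+b)/L³ = (-2)·2²·(3·4+2)/6³ = -14/27 kN
  M_A = Pab²/L² = (-2)·4·2²/6² = -8/9 kN·m
  R_B = Pa²(a+3b)/L³ = (-2)·4²·(4+3·2)/6³ = -40/27 kN
  M_B = -Pa²b/L² = -(-2)·4²·2/6² = 16/9 kN·m
Load 3 — triangular load w₀=14 kN/m (0→w₀ over full span):
  R_A = 3w₀L/20 = 3·14·6/20 = 63/5 kN
  M_A = w₀L²/30 = 14·6²/30 = 84/5 kN·m
  R_B = 7w₀L/20 = 7·14·6/20 = 147/5 kN
  M_B = -w₀L²/20 = -14·6²/20 = -126/5 kN·m
Superposition: R_A = 8516/135 kN, M_A = 3011/45 kN·m, R_B = 10654/135 kN, M_B = -3349/45 kN·m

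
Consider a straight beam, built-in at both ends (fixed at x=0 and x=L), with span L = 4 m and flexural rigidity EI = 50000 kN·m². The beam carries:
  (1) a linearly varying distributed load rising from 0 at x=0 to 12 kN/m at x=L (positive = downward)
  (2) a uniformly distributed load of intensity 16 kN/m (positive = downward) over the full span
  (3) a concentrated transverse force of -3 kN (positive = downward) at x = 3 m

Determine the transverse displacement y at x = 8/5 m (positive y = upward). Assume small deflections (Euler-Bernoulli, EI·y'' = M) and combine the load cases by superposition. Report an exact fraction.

y(8/5) = -101323/390625000 m

Load 1 — triangular load w₀=12 kN/m (0→w₀ over full span):
  y_1 = -w₀x²(L-x)²(x+2L)/(120LEI) = -12·(8/5)²·(4-(8/5))²·((8/5)+2·4)/(120·4·50000) = -3456/48828125 m
Load 2 — uniform load w=16 kN/m over full span:
  y_2 = -wx²(L-x)²/(24EI) = -16·(8/5)²·(4-(8/5))²/(24·50000) = -384/1953125 m
Load 3 — point force P=-3 kN at a=3 m (b=L-a=1):
  y_3 = -Pb²x²(3aL-(3a+b)x)/(6L³EI)  [x≤a] = -(-3)·1²·(8/5)²·(3·3·4-(3·3+1)·(8/5))/(6·4³·50000) = 1/125000 m
Superposition: y = Σ y_i = -101323/390625000 m ≈ -0.000259 m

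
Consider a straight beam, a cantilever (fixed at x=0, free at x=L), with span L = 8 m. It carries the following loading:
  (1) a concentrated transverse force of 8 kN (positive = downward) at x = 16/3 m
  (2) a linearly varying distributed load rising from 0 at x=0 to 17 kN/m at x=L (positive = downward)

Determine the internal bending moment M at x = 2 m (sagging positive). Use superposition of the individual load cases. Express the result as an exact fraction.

M(2) = -1537/6 kN·m

Load 1 — point force P=8 kN at a=16/3 m (b=L-a=8/3):
  M_1 = -P(a-x)  [x≤a] = -8·((16/3)-2) = -80/3 kN·m
Load 2 — triangular load w₀=17 kN/m (0→w₀ over full span):
  M_2 = w₀Lx/2 - w₀L²/3 - w₀x³/(6L) = 17·8·2/2 - 17·8²/3 - 17·2³/(6·8) = -459/2 kN·m
Superposition: M = Σ M_i = -1537/6 kN·m ≈ -256.166667 kN·m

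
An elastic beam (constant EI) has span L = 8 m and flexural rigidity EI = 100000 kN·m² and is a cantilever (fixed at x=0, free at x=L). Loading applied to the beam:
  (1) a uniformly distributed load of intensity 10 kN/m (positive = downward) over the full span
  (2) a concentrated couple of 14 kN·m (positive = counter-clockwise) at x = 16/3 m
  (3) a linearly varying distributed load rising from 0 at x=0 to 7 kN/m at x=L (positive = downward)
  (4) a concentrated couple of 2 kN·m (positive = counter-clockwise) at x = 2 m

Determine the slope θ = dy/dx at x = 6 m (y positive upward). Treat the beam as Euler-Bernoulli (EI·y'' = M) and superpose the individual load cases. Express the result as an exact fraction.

θ(6) = -14407/1200000 rad

Load 1 — uniform load w=10 kN/m over full span:
  θ_1 = -wx(x²-3Lx+3L²)/(6EI) = -10·6·(6²-3·8·6+3·8²)/(6·100000) = -21/2500 rad
Load 2 — applied couple M₀=14 kN·m at a=16/3 m (b=L-a=8/3):
  θ_2 = M₀a/EI  [x>a] = 14·(16/3)/100000 = 7/9375 rad
Load 3 — triangular load w₀=7 kN/m (0→w₀ over full span):
  θ_3 = (w₀Lx²/4-w₀L²x/3-w₀x⁴/(24L))/EI = (7·8·6²/4-7·8²·6/3-7·6⁴/(24·8))/100000 = -1757/400000 rad
Load 4 — applied couple M₀=2 kN·m at a=2 m (b=L-a=6):
  θ_4 = M₀a/EI  [x>a] = 2·2/100000 = 1/25000 rad
Superposition: θ = Σ θ_i = -14407/1200000 rad ≈ -0.012006 rad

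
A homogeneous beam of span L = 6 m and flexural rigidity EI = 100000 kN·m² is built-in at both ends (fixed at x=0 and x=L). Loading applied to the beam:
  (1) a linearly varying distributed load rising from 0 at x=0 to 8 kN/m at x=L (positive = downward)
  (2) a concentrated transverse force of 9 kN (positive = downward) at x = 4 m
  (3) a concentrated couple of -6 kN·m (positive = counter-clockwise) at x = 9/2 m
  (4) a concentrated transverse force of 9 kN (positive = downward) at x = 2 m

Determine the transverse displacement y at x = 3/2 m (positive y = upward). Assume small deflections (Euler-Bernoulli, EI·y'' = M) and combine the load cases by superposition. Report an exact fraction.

Load 1 — triangular load w₀=8 kN/m (0→w₀ over full span):
  y_1 = -w₀x²(L-x)²(x+2L)/(120LEI) = -8·(3/2)²·(6-(3/2))²·((3/2)+2·6)/(120·6·100000) = -2187/32000000 m
Load 2 — point force P=9 kN at a=4 m (b=L-a=2):
  y_2 = -Pb²x²(3aL-(3a+b)x)/(6L³EI)  [x≤a] = -9·2²·(3/2)²·(3·4·6-(3·4+2)·(3/2))/(6·6³·100000) = -51/1600000 m
Load 3 — applied couple M₀=-6 kN·m at a=9/2 m (b=L-a=3/2):
  y_3 = (R_Ax³/6 - M_Ax²/2)/EI  [x≤a] with R_A=-9/8, M_A=-15/8 = ((-9/8)·(3/2)³/6 - (-15/8)·(3/2)²/2)/100000 = 189/12800000 m
Load 4 — point force P=9 kN at a=2 m (b=L-a=4):
  y_4 = -Pb²x²(3aL-(3a+b)x)/(6L³EI)  [x≤a] = -9·4²·(3/2)²·(3·2·6-(3·2+4)·(3/2))/(6·6³·100000) = -21/400000 m
Superposition: y = Σ y_i = -8829/64000000 m ≈ -0.000138 m

y(3/2) = -8829/64000000 m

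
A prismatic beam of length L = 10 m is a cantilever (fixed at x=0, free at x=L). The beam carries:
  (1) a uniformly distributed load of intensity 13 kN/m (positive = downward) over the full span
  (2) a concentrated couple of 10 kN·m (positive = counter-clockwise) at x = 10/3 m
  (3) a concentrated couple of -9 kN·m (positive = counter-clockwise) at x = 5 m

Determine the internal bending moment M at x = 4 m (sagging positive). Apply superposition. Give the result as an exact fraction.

Load 1 — uniform load w=13 kN/m over full span:
  M_1 = -w(L-x)²/2 = -13·(10-4)²/2 = -234 kN·m
Load 2 — applied couple M₀=10 kN·m at a=10/3 m (b=L-a=20/3):
  M_2 = 0  [x>a] = 0 kN·m
Load 3 — applied couple M₀=-9 kN·m at a=5 m (b=L-a=5):
  M_3 = M₀  [x≤a] = (-9) = -9 kN·m
Superposition: M = Σ M_i = -243 kN·m ≈ -243.000000 kN·m

M(4) = -243 kN·m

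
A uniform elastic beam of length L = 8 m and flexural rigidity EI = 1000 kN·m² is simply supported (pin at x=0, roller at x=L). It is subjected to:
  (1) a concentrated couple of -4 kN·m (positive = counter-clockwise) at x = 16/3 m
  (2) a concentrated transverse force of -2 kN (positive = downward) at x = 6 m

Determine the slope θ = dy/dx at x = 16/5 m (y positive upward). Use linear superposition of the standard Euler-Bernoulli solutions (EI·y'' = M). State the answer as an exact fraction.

Load 1 — applied couple M₀=-4 kN·m at a=16/3 m (b=L-a=8/3):
  θ_1 = (M₀x²/(2L)+C₁)/EI  [x≤a] with C₁=M₀(3b²-L²)/(6L)=32/9 = ((-4)·(16/5)²/(2·8)+(32/9))/1000 = 28/28125 rad
Load 2 — point force P=-2 kN at a=6 m (b=L-a=2):
  θ_2 = -Pb(L²-b²-3x²)/(6LEI)  [x≤a] = -(-2)·2·(8²-2²-3·(16/5)²)/(6·8·1000) = 61/25000 rad
Superposition: θ = Σ θ_i = 773/225000 rad ≈ 0.003436 rad

θ(16/5) = 773/225000 rad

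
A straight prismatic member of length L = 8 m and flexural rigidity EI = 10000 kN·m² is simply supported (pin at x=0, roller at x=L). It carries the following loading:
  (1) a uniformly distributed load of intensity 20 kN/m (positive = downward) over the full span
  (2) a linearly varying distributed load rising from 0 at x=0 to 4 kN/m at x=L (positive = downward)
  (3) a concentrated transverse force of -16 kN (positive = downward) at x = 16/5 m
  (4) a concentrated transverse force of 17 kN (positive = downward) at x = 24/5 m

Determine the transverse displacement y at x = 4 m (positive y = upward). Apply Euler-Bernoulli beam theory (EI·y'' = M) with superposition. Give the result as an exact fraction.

y(4) = -27736/234375 m

Load 1 — uniform load w=20 kN/m over full span:
  y_1 = -wx(L³-2Lx²+x³)/(24EI) = -20·4·(8³-2·8·4²+4³)/(24·10000) = -8/75 m
Load 2 — triangular load w₀=4 kN/m (0→w₀ over full span):
  y_2 = -w₀x(7L⁴-10L²x²+3x⁴)/(360LEI) = -4·4·(7·8⁴-10·8²·4²+3·4⁴)/(360·8·10000) = -4/375 m
Load 3 — point force P=-16 kN at a=16/5 m (b=L-a=24/5):
  y_3 = -Pa(L-x)(2Lx-a²-x²)/(6LEI)  [x>a] = -(-16)·(16/5)·(8-4)·(2·8·4-(16/5)²-4²)/(6·8·10000) = 3776/234375 m
Load 4 — point force P=17 kN at a=24/5 m (b=L-a=16/5):
  y_4 = -Pbx(L²-b²-x²)/(6LEI)  [x≤a] = -17·(16/5)·4·(8²-(16/5)²-4²)/(6·8·10000) = -4012/234375 m
Superposition: y = Σ y_i = -27736/234375 m ≈ -0.118340 m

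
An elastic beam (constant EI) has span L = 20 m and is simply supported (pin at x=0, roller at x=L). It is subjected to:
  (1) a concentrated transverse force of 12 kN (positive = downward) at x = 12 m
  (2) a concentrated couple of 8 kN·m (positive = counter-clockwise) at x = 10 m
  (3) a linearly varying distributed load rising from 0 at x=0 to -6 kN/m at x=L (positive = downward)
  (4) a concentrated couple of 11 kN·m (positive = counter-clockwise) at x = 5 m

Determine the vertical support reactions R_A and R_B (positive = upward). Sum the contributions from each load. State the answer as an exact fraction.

R_A = -57/4 kN, R_B = -135/4 kN

Load 1 — point force P=12 kN at a=12 m (b=L-a=8):
  R_A = Pb/L = 12·8/20 = 24/5 kN
  R_B = Pa/L = 12·12/20 = 36/5 kN
Load 2 — applied couple M₀=8 kN·m at a=10 m (b=L-a=10):
  R_A = M₀/L = 8/20 = 2/5 kN
  R_B = -M₀/L = -8/20 = -2/5 kN
Load 3 — triangular load w₀=-6 kN/m (0→w₀ over full span):
  R_A = w₀L/6 = (-6)·20/6 = -20 kN
  R_B = w₀L/3 = (-6)·20/3 = -40 kN
Load 4 — applied couple M₀=11 kN·m at a=5 m (b=L-a=15):
  R_A = M₀/L = 11/20 kN
  R_B = -M₀/L = -11/20 kN
Superposition: R_A = -57/4 kN, R_B = -135/4 kN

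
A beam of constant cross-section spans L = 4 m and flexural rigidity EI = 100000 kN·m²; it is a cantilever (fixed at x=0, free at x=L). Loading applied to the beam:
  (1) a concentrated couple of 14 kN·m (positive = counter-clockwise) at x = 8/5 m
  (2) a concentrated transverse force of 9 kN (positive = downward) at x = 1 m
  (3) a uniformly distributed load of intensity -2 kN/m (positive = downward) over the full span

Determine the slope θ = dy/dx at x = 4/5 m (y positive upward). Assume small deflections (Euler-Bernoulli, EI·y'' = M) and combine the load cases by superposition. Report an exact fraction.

Load 1 — applied couple M₀=14 kN·m at a=8/5 m (b=L-a=12/5):
  θ_1 = M₀x/EI  [x≤a] = 14·(4/5)/100000 = 7/62500 rad
Load 2 — point force P=9 kN at a=1 m (b=L-a=3):
  θ_2 = -Px(2a-x)/(2EI)  [x≤a] = -9·(4/5)·(2·1-(4/5))/(2·100000) = -27/625000 rad
Load 3 — uniform load w=-2 kN/m over full span:
  θ_3 = -wx(x²-3Lx+3L²)/(6EI) = -(-2)·(4/5)·((4/5)²-3·4·(4/5)+3·4²)/(6·100000) = 122/1171875 rad
Superposition: θ = Σ θ_i = 1621/9375000 rad ≈ 0.000173 rad

θ(4/5) = 1621/9375000 rad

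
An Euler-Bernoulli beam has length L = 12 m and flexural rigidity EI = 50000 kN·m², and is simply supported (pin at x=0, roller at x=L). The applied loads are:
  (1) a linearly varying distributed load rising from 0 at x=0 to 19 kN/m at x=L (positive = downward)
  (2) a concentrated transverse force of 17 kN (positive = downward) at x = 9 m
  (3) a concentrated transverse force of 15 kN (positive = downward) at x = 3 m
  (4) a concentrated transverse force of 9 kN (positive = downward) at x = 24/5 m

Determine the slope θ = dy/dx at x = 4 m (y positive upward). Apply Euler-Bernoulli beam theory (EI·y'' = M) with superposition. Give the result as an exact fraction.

θ(4) = -2197273/225000000 rad

Load 1 — triangular load w₀=19 kN/m (0→w₀ over full span):
  θ_1 = -w₀(7L⁴-30L²x²+15x⁴)/(360LEI) = -19·(7·12⁴-30·12²·4²+15·4⁴)/(360·12·50000) = -988/140625 rad
Load 2 — point force P=17 kN at a=9 m (b=L-a=3):
  θ_2 = -Pb(L²-b²-3x²)/(6LEI)  [x≤a] = -17·3·(12²-3²-3·4²)/(6·12·50000) = -493/400000 rad
Load 3 — point force P=15 kN at a=3 m (b=L-a=9):
  θ_3 = -Pa(2L²-6Lx+3x²+a²)/(6LEI)  [x>a] = -15·3·(2·12²-6·12·4+3·4²+3²)/(6·12·50000) = -57/80000 rad
Load 4 — point force P=9 kN at a=24/5 m (b=L-a=36/5):
  θ_4 = -Pb(L²-b²-3x²)/(6LEI)  [x≤a] = -9·(36/5)·(12²-(36/5)²-3·4²)/(6·12·50000) = -621/781250 rad
Superposition: θ = Σ θ_i = -2197273/225000000 rad ≈ -0.009766 rad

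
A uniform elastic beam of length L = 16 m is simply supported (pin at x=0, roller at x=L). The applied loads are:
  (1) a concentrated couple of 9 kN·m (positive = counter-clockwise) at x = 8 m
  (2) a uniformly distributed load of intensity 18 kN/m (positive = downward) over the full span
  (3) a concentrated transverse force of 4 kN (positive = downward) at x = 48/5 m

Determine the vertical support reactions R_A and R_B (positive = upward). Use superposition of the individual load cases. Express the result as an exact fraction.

R_A = 11693/80 kN, R_B = 11667/80 kN

Load 1 — applied couple M₀=9 kN·m at a=8 m (b=L-a=8):
  R_A = M₀/L = 9/16 kN
  R_B = -M₀/L = -9/16 kN
Load 2 — uniform load w=18 kN/m over full span:
  R_A = wL/2 = 18·16/2 = 144 kN
  R_B = wL/2 = 18·16/2 = 144 kN
Load 3 — point force P=4 kN at a=48/5 m (b=L-a=32/5):
  R_A = Pb/L = 4·(32/5)/16 = 8/5 kN
  R_B = Pa/L = 4·(48/5)/16 = 12/5 kN
Superposition: R_A = 11693/80 kN, R_B = 11667/80 kN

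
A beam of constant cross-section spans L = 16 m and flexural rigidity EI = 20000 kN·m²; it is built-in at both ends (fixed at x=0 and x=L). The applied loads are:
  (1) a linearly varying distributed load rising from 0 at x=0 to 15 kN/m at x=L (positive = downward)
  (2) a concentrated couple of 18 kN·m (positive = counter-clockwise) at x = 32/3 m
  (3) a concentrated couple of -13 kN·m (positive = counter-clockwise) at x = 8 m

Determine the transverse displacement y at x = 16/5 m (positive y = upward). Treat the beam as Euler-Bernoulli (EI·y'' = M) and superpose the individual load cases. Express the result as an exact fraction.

Load 1 — triangular load w₀=15 kN/m (0→w₀ over full span):
  y_1 = -w₀x²(L-x)²(x+2L)/(120LEI) = -15·(16/5)²·(16-(16/5))²·((16/5)+2·16)/(120·16·20000) = -45056/1953125 m
Load 2 — applied couple M₀=18 kN·m at a=32/3 m (b=L-a=16/3):
  y_2 = (R_Ax³/6 - M_Ax²/2)/EI  [x≤a] with R_A=3/2, M_A=6 = ((3/2)·(16/5)³/6 - 6·(16/5)²/2)/20000 = -88/78125 m
Load 3 — applied couple M₀=-13 kN·m at a=8 m (b=L-a=8):
  y_3 = (R_Ax³/6 - M_Ax²/2)/EI  [x≤a] with R_A=-39/32, M_A=-13/4 = ((-39/32)·(16/5)³/6 - (-13/4)·(16/5)²/2)/20000 = 39/78125 m
Superposition: y = Σ y_i = -46281/1953125 m ≈ -0.023696 m

y(16/5) = -46281/1953125 m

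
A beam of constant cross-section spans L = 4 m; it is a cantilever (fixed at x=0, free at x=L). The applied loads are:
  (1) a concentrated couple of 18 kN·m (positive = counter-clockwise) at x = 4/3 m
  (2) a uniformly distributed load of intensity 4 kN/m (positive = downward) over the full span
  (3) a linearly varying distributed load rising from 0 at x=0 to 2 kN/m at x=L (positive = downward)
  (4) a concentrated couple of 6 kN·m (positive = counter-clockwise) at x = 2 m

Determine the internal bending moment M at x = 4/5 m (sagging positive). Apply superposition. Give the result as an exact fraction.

M(4/5) = -1496/375 kN·m

Load 1 — applied couple M₀=18 kN·m at a=4/3 m (b=L-a=8/3):
  M_1 = M₀  [x≤a] = 18 = 18 kN·m
Load 2 — uniform load w=4 kN/m over full span:
  M_2 = -w(L-x)²/2 = -4·(4-(4/5))²/2 = -512/25 kN·m
Load 3 — triangular load w₀=2 kN/m (0→w₀ over full span):
  M_3 = w₀Lx/2 - w₀L²/3 - w₀x³/(6L) = 2·4·(4/5)/2 - 2·4²/3 - 2·(4/5)³/(6·4) = -2816/375 kN·m
Load 4 — applied couple M₀=6 kN·m at a=2 m (b=L-a=2):
  M_4 = M₀  [x≤a] = 6 = 6 kN·m
Superposition: M = Σ M_i = -1496/375 kN·m ≈ -3.989333 kN·m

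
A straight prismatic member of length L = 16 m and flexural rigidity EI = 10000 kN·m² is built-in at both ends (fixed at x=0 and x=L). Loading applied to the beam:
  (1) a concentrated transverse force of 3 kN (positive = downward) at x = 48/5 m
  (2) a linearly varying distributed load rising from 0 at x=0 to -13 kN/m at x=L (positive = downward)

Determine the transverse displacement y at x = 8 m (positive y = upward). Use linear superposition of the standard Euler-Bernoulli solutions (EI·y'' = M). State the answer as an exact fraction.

Load 1 — point force P=3 kN at a=48/5 m (b=L-a=32/5):
  y_1 = -Pb²x²(3aL-(3a+b)x)/(6L³EI)  [x≤a] = -3·(32/5)²·8²·(3·(48/5)·16-(3·(48/5)+(32/5))·8)/(6·16³·10000) = -448/78125 m
Load 2 — triangular load w₀=-13 kN/m (0→w₀ over full span):
  y_2 = -w₀x²(L-x)²(x+2L)/(120LEI) = -(-13)·8²·(16-8)²·(8+2·16)/(120·16·10000) = 208/1875 m
Superposition: y = Σ y_i = 24656/234375 m ≈ 0.105199 m

y(8) = 24656/234375 m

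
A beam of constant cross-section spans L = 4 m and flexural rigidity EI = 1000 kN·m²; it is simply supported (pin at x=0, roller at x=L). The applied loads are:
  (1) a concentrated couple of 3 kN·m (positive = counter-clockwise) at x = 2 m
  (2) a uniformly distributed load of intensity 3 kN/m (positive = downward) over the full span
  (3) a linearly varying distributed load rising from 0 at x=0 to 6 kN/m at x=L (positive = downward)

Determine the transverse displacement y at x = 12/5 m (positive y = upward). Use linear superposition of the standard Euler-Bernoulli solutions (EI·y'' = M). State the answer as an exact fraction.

y(12/5) = -73963/3906250 m

Load 1 — applied couple M₀=3 kN·m at a=2 m (b=L-a=2):
  y_1 = (M₀x³/(6L)-M₀(x-a)²/2+C₁x)/EI  [x>a] with C₁=M₀(3b²-L²)/(6L)=-1/2 = (3·(12/5)³/(6·4)-3·((12/5)-2)²/2+(-1/2)·(12/5))/1000 = 9/31250 m
Load 2 — uniform load w=3 kN/m over full span:
  y_2 = -wx(L³-2Lx²+x³)/(24EI) = -3·(12/5)·(4³-2·4·(12/5)²+(12/5)³)/(24·1000) = -744/78125 m
Load 3 — triangular load w₀=6 kN/m (0→w₀ over full span):
  y_3 = -w₀x(7L⁴-10L²x²+3x⁴)/(360LEI) = -6·(12/5)·(7·4⁴-10·4²·(12/5)²+3·(12/5)⁴)/(360·4·1000) = -18944/1953125 m
Superposition: y = Σ y_i = -73963/3906250 m ≈ -0.018935 m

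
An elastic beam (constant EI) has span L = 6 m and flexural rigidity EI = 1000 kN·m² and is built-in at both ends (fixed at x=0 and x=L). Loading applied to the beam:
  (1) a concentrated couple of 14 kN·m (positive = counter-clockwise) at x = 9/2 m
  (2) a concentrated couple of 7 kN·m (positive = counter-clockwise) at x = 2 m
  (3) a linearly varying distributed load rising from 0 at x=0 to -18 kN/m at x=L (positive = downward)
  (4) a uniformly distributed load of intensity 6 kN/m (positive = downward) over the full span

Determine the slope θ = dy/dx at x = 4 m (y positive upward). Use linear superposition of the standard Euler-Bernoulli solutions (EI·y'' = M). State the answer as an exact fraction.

θ(4) = -113/90000 rad

Load 1 — applied couple M₀=14 kN·m at a=9/2 m (b=L-a=3/2):
  θ_1 = (R_Ax²/2 - M_Ax)/EI  [x≤a] with R_A=21/8, M_A=35/8 = ((21/8)·4²/2 - (35/8)·4)/1000 = 7/2000 rad
Load 2 — applied couple M₀=7 kN·m at a=2 m (b=L-a=4):
  θ_2 = (R_Ax²/2 - M_Ax - M₀(x-a))/EI  [x>a] with R_A=14/9, M_A=0 = ((14/9)·4²/2 - 0·4 - 7·(4-2))/1000 = -7/4500 rad
Load 3 — triangular load w₀=-18 kN/m (0→w₀ over full span):
  θ_3 = -w₀(2x(L-x)(L-2x)(x+2L)+x²(L-x)²)/(120LEI) = -(-18)·(2·4·(6-4)·(6-2·4)·(4+2·6)+4²·(6-4)²)/(120·6·1000) = -7/625 rad
Load 4 — uniform load w=6 kN/m over full span:
  θ_4 = -wx(L-x)(L-2x)/(12EI) = -6·4·(6-4)·(6-2·4)/(12·1000) = 1/125 rad
Superposition: θ = Σ θ_i = -113/90000 rad ≈ -0.001256 rad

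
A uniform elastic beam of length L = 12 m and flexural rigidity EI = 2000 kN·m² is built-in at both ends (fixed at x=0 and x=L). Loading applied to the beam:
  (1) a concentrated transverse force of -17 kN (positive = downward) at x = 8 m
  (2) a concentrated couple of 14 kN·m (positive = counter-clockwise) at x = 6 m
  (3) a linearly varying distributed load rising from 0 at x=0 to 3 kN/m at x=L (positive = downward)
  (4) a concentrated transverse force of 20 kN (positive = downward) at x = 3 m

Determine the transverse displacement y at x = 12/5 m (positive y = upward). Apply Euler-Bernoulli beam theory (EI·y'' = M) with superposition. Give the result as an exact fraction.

y(12/5) = -1410913/46875000 m

Load 1 — point force P=-17 kN at a=8 m (b=L-a=4):
  y_1 = -Pb²x²(3aL-(3a+b)x)/(6L³EI)  [x≤a] = -(-17)·4²·(12/5)²·(3·8·12-(3·8+4)·(12/5))/(6·12³·2000) = 782/46875 m
Load 2 — applied couple M₀=14 kN·m at a=6 m (b=L-a=6):
  y_2 = (R_Ax³/6 - M_Ax²/2)/EI  [x≤a] with R_A=7/4, M_A=7/2 = ((7/4)·(12/5)³/6 - (7/2)·(12/5)²/2)/2000 = -189/62500 m
Load 3 — triangular load w₀=3 kN/m (0→w₀ over full span):
  y_3 = -w₀x²(L-x)²(x+2L)/(120LEI) = -3·(12/5)²·(12-(12/5))²·((12/5)+2·12)/(120·12·2000) = -28512/1953125 m
Load 4 — point force P=20 kN at a=3 m (b=L-a=9):
  y_4 = -Pb²x²(3aL-(3a+b)x)/(6L³EI)  [x≤a] = -20·9²·(12/5)²·(3·3·12-(3·3+9)·(12/5))/(6·12³·2000) = -729/25000 m
Superposition: y = Σ y_i = -1410913/46875000 m ≈ -0.030099 m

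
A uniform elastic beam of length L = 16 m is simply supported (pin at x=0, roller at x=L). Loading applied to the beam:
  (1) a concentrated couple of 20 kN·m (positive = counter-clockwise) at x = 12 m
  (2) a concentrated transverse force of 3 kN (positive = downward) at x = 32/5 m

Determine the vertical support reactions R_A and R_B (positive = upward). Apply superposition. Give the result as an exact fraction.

Load 1 — applied couple M₀=20 kN·m at a=12 m (b=L-a=4):
  R_A = M₀/L = 20/16 = 5/4 kN
  R_B = -M₀/L = -20/16 = -5/4 kN
Load 2 — point force P=3 kN at a=32/5 m (b=L-a=48/5):
  R_A = Pb/L = 3·(48/5)/16 = 9/5 kN
  R_B = Pa/L = 3·(32/5)/16 = 6/5 kN
Superposition: R_A = 61/20 kN, R_B = -1/20 kN

R_A = 61/20 kN, R_B = -1/20 kN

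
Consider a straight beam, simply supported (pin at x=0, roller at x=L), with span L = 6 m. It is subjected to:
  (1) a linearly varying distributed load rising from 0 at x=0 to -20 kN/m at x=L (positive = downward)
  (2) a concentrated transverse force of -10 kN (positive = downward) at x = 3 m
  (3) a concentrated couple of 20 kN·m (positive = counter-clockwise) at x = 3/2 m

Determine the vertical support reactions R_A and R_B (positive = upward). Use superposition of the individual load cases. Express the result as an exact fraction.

R_A = -65/3 kN, R_B = -145/3 kN

Load 1 — triangular load w₀=-20 kN/m (0→w₀ over full span):
  R_A = w₀L/6 = (-20)·6/6 = -20 kN
  R_B = w₀L/3 = (-20)·6/3 = -40 kN
Load 2 — point force P=-10 kN at a=3 m (b=L-a=3):
  R_A = Pb/L = (-10)·3/6 = -5 kN
  R_B = Pa/L = (-10)·3/6 = -5 kN
Load 3 — applied couple M₀=20 kN·m at a=3/2 m (b=L-a=9/2):
  R_A = M₀/L = 20/6 = 10/3 kN
  R_B = -M₀/L = -20/6 = -10/3 kN
Superposition: R_A = -65/3 kN, R_B = -145/3 kN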